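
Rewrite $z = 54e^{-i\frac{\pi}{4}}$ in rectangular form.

a = r cos θ = 54 * sqrt(2)/2 = 27*sqrt(2)
b = r sin θ = 54 * -sqrt(2)/2 = -27*sqrt(2)
z = 27*sqrt(2) - 27*sqrt(2)i


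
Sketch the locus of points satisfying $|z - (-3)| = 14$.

|z - z0| = r describes a circle centered at z0 with radius r
Here z0 = -3 and r = 14
Locus: Circle centered at (-3, 0) with radius 14


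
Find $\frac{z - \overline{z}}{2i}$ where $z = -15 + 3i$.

z - conjugate(z) = 2bi
(z - conjugate(z))/(2i) = 2bi/(2i) = b = 3


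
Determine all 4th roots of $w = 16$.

|w| = 16, arg(w) = 0°
Root modulus = 16^(1/4) = 2
Root arguments: θ_k = (0° + 360°k)/4 for k = 0, 1, ..., 3
Roots: 2, 2i, -2, -2i


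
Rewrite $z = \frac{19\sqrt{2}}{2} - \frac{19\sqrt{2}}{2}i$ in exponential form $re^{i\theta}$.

r = |z| = sqrt((19*sqrt(2)/2)^2 + (-19*sqrt(2)/2)^2) = sqrt(361/2 + 361/2) = sqrt(361) = 19
θ = arctan(b/a) = arctan(-13.435/13.435) (quadrant-adjusted) = -45° = -π/4
z = 19e^(-i*π/4)


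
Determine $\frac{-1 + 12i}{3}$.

Divisor is real, so divide each part by 3:
= -1/3 + 4i


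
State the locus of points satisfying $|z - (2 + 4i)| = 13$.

|z - z0| = r describes a circle centered at z0 with radius r
Here z0 = 2 + 4i and r = 13
Locus: Circle centered at (2, 4) with radius 13


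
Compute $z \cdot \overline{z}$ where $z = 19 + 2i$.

z * conjugate(z) = |z|^2 = a^2 + b^2
= 19^2 + 2^2 = 365


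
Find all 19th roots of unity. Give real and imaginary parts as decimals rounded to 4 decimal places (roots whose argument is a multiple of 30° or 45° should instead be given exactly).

ω_k = e^(2πik/19) = cos(2πk/19) + i sin(2πk/19) for k = 0, 1, ..., 18
Roots: 1, 0.9458 + 0.3247i, 0.7891 + 0.6142i, 0.5469 + 0.8372i, 0.2455 + 0.9694i, -0.0826 + 0.9966i, -0.4017 + 0.9158i, -0.6773 + 0.7357i, -0.8795 + 0.4759i, -0.9864 + 0.1646i, -0.9864 - 0.1646i, -0.8795 - 0.4759i, -0.6773 - 0.7357i, -0.4017 - 0.9158i, -0.0826 - 0.9966i, 0.2455 - 0.9694i, 0.5469 - 0.8372i, 0.7891 - 0.6142i, 0.9458 - 0.3247i


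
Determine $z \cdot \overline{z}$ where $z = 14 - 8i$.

z * conjugate(z) = |z|^2 = a^2 + b^2
= 14^2 + (-8)^2 = 260


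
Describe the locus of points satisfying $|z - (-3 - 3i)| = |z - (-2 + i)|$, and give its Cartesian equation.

|z - z1| = |z - z2| means z is equidistant from z1 and z2,
i.e. the perpendicular bisector of the segment from (-3, -3) to (-2, 1) (midpoint (-5/2, -1)).
With z = x + yi, square both sides:
(x - (-3))^2 + (y - (-3))^2 = (x - (-2))^2 + (y - 1)^2
The x^2 and y^2 terms cancel: 2x + 8y = 5 - 18 = -13
Simplify: 2x + 8y = -13
Locus: Perpendicular bisector of the segment from (-3, -3) to (-2, 1): the line 2x + 8y = -13


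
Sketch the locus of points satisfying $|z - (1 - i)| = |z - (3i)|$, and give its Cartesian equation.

|z - z1| = |z - z2| means z is equidistant from z1 and z2,
i.e. the perpendicular bisector of the segment from (1, -1) to (0, 3) (midpoint (1/2, 1)).
With z = x + yi, square both sides:
(x - 1)^2 + (y - (-1))^2 = (x - 0)^2 + (y - 3)^2
The x^2 and y^2 terms cancel: -2x + 8y = 9 - 2 = 7
Simplify: 2x - 8y = -7
Locus: Perpendicular bisector of the segment from (1, -1) to (0, 3): the line 2x - 8y = -7


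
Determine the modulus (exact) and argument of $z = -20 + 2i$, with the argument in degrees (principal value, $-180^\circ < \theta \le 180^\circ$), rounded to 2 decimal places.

|z| = sqrt((-20)^2 + 2^2) = sqrt(404)
arg(z) = arctan(b/a) = arctan(2/-20) (quadrant-adjusted) = 174.29°


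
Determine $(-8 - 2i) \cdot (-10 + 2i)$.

(a1*a2 - b1*b2) + (a1*b2 + b1*a2)i
= (80 - (-4)) + (-16 + 20)i
= 84 + 4i


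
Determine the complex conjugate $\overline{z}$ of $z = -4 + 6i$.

If z = a + bi, then conjugate(z) = a - bi
conjugate(-4 + 6i) = -4 - 6i


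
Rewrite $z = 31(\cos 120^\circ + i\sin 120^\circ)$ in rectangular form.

a = r cos θ = 31 * -1/2 = -31/2
b = r sin θ = 31 * sqrt(3)/2 = 31*sqrt(3)/2
z = -31/2 + (31*sqrt(3)/2)i


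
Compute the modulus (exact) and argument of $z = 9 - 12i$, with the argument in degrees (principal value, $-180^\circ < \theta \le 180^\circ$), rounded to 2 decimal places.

|z| = sqrt(9^2 + (-12)^2) = 15
arg(z) = arctan(b/a) = arctan(-12/9) (quadrant-adjusted) = -53.13°


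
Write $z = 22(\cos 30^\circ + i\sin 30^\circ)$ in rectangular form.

a = r cos θ = 22 * sqrt(3)/2 = 11*sqrt(3)
b = r sin θ = 22 * 1/2 = 11
z = 11*sqrt(3) + 11i


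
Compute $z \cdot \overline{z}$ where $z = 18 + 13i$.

z * conjugate(z) = |z|^2 = a^2 + b^2
= 18^2 + 13^2 = 493


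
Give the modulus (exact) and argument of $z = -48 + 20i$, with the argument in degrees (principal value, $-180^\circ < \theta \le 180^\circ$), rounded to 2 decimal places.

|z| = sqrt((-48)^2 + 20^2) = 52
arg(z) = arctan(b/a) = arctan(20/-48) (quadrant-adjusted) = 157.38°


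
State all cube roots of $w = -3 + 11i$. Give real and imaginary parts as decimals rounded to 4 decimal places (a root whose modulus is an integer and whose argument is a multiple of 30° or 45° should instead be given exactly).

|w| = sqrt(130) ≈ 11.401754, arg(w) ≈ 105.255119°
Root modulus = sqrt(130)^(1/3) ≈ 2.250733
Root arguments: θ_k = (arg(w) + 360°k)/3 for k = 0, 1, ..., 2
Compute each root as (root modulus)(cos θ_k + i sin θ_k) using full-precision intermediates, then round to 4 decimal places.
Roots: 1.8418 + 1.2937i, -2.0413 + 0.9482i, 0.1995 - 2.2419i


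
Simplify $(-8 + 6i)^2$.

(a + bi)^2 = a^2 - b^2 + 2abi
= (-8)^2 - 6^2 + 2*(-8)*6i
= 28 - 96i


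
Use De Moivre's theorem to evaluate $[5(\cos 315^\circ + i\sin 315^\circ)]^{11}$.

By De Moivre: z^n = r^n(cos(nθ) + i sin(nθ))
= 5^11(cos(11*315°) + i sin(11*315°))
= 48828125(cos 225° + i sin 225°)
= -48828125*sqrt(2)/2 - (48828125*sqrt(2)/2)i


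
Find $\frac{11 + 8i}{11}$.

Divisor is real, so divide each part by 11:
= 1 + (8/11)i


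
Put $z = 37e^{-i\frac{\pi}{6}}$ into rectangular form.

a = r cos θ = 37 * sqrt(3)/2 = 37*sqrt(3)/2
b = r sin θ = 37 * -1/2 = -37/2
z = 37*sqrt(3)/2 - (37/2)i


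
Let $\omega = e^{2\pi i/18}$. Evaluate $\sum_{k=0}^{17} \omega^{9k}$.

Let ζ = ω^9 = e^(2πi·9/18). Since 18 ∤ 9, ζ ≠ 1.
Sum = Σ_{k=0}^{17} ζ^k = (ζ^18 - 1)/(ζ - 1) = (ω^{9·18} - 1)/(ζ - 1) = (1 - 1)/(ζ - 1) = 0


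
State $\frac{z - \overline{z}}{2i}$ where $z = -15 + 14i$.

z - conjugate(z) = 2bi
(z - conjugate(z))/(2i) = 2bi/(2i) = b = 14


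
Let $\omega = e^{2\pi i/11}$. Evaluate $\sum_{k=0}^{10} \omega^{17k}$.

Let ζ = ω^17 = e^(2πi·17/11). Since 11 ∤ 17, ζ ≠ 1.
Sum = Σ_{k=0}^{10} ζ^k = (ζ^11 - 1)/(ζ - 1) = (ω^{17·11} - 1)/(ζ - 1) = (1 - 1)/(ζ - 1) = 0


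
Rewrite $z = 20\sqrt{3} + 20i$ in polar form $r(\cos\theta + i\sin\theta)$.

r = |z| = sqrt(a^2 + b^2) = sqrt((20*sqrt(3))^2 + (20)^2) = sqrt(1200 + 400) = sqrt(1600) = 40
θ = arctan(b/a) = arctan(20/34.641) (quadrant-adjusted) = 30°
z = 40(cos 30° + i sin 30°)


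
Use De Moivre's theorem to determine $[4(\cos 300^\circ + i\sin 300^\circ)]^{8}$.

By De Moivre: z^n = r^n(cos(nθ) + i sin(nθ))
= 4^8(cos(8*300°) + i sin(8*300°))
= 65536(cos 240° + i sin 240°)
= -32768 - 32768*sqrt(3)i


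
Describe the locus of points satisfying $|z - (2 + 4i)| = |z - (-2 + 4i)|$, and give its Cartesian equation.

|z - z1| = |z - z2| means z is equidistant from z1 and z2,
i.e. the perpendicular bisector of the segment from (2, 4) to (-2, 4) (midpoint (0, 4)).
With z = x + yi, square both sides:
(x - 2)^2 + (y - 4)^2 = (x - (-2))^2 + (y - 4)^2
The x^2 and y^2 terms cancel: -8x + 0y = 20 - 20 = 0
Simplify: x = 0
Locus: Perpendicular bisector of the segment from (2, 4) to (-2, 4): the line x = 0


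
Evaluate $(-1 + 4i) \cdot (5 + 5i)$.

(a1*a2 - b1*b2) + (a1*b2 + b1*a2)i
= (-5 - 20) + (-5 + 20)i
= -25 + 15i


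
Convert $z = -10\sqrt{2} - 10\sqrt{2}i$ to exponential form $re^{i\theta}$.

r = |z| = sqrt((-10*sqrt(2))^2 + (-10*sqrt(2))^2) = sqrt(200 + 200) = sqrt(400) = 20
θ = arctan(b/a) = arctan(-14.1421/-14.1421) (quadrant-adjusted) = -135° = -3π/4
z = 20e^(-i*3π/4)


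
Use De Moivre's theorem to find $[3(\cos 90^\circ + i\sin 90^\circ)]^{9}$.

By De Moivre: z^n = r^n(cos(nθ) + i sin(nθ))
= 3^9(cos(9*90°) + i sin(9*90°))
= 19683(cos 90° + i sin 90°)
= 19683i


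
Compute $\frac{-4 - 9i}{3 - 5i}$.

Multiply numerator and denominator by conjugate (3 + 5i):
= (-4 - 9i)(3 + 5i) / (3^2 + (-5)^2)
= (33 - 47i) / 34
= 33/34 - (47/34)i


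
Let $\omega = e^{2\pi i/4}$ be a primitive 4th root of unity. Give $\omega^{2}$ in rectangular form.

ω^2 = e^(2πi·2/4) = e^(i·1π)
= cos(1π) + i sin(1π)
= -1


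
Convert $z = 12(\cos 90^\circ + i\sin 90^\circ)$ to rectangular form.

a = r cos θ = 12 * 0 = 0
b = r sin θ = 12 * 1 = 12
z = 12i


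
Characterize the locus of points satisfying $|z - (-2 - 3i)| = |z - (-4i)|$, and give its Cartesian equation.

|z - z1| = |z - z2| means z is equidistant from z1 and z2,
i.e. the perpendicular bisector of the segment from (-2, -3) to (0, -4) (midpoint (-1, -7/2)).
With z = x + yi, square both sides:
(x - (-2))^2 + (y - (-3))^2 = (x - 0)^2 + (y - (-4))^2
The x^2 and y^2 terms cancel: 4x + (-2)y = 16 - 13 = 3
Simplify: 4x - 2y = 3
Locus: Perpendicular bisector of the segment from (-2, -3) to (0, -4): the line 4x - 2y = 3


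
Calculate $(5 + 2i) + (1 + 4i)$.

(5 + 1) + (2 + 4)i = 6 + 6i


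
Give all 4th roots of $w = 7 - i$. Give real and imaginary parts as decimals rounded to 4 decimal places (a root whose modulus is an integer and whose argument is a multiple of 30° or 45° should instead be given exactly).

|w| = sqrt(50) ≈ 7.071068, arg(w) ≈ 351.869898°
Root modulus = sqrt(50)^(1/4) ≈ 1.630689
Root arguments: θ_k = (arg(w) + 360°k)/4 for k = 0, 1, ..., 3
Compute each root as (root modulus)(cos θ_k + i sin θ_k) using full-precision intermediates, then round to 4 decimal places.
Roots: 0.0578 + 1.6297i, -1.6297 + 0.0578i, -0.0578 - 1.6297i, 1.6297 - 0.0578i


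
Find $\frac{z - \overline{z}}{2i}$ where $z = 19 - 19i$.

z - conjugate(z) = 2bi
(z - conjugate(z))/(2i) = 2bi/(2i) = b = -19


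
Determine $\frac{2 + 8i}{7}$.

Divisor is real, so divide each part by 7:
= 2/7 + (8/7)i


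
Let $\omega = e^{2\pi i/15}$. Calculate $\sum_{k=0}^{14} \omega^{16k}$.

Let ζ = ω^16 = e^(2πi·16/15). Since 15 ∤ 16, ζ ≠ 1.
Sum = Σ_{k=0}^{14} ζ^k = (ζ^15 - 1)/(ζ - 1) = (ω^{16·15} - 1)/(ζ - 1) = (1 - 1)/(ζ - 1) = 0


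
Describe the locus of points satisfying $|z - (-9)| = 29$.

|z - z0| = r describes a circle centered at z0 with radius r
Here z0 = -9 and r = 29
Locus: Circle centered at (-9, 0) with radius 29


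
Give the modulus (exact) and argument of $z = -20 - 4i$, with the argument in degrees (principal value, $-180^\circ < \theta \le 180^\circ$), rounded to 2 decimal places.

|z| = sqrt((-20)^2 + (-4)^2) = sqrt(416)
arg(z) = arctan(b/a) = arctan(-4/-20) (quadrant-adjusted) = -168.69°


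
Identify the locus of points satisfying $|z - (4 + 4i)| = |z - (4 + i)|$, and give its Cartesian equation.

|z - z1| = |z - z2| means z is equidistant from z1 and z2,
i.e. the perpendicular bisector of the segment from (4, 4) to (4, 1) (midpoint (4, 5/2)).
With z = x + yi, square both sides:
(x - 4)^2 + (y - 4)^2 = (x - 4)^2 + (y - 1)^2
The x^2 and y^2 terms cancel: 0x + (-6)y = 17 - 32 = -15
Simplify: y = 5/2
Locus: Perpendicular bisector of the segment from (4, 4) to (4, 1): the line y = 5/2


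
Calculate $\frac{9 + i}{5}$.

Divisor is real, so divide each part by 5:
= 9/5 + (1/5)i


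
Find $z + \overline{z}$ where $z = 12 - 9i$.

z + conjugate(z) = (a + bi) + (a - bi) = 2a
= 2 * 12 = 24


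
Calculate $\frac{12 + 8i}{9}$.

Divisor is real, so divide each part by 9:
= 4/3 + (8/9)i


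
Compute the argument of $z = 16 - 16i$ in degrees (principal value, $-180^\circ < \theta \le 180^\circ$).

θ = arctan(b/a) = arctan(-16/16) (quadrant-adjusted) = -45°


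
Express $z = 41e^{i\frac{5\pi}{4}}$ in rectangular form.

a = r cos θ = 41 * -sqrt(2)/2 = -41*sqrt(2)/2
b = r sin θ = 41 * -sqrt(2)/2 = -41*sqrt(2)/2
z = -41*sqrt(2)/2 - (41*sqrt(2)/2)i


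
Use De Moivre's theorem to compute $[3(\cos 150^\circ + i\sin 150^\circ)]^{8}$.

By De Moivre: z^n = r^n(cos(nθ) + i sin(nθ))
= 3^8(cos(8*150°) + i sin(8*150°))
= 6561(cos 120° + i sin 120°)
= -6561/2 + (6561*sqrt(3)/2)i


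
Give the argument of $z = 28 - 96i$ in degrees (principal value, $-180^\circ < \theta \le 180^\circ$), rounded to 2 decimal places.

θ = arctan(b/a) = arctan(-96/28) (quadrant-adjusted) = -73.74°


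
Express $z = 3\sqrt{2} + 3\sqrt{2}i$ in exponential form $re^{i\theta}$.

r = |z| = sqrt((3*sqrt(2))^2 + (3*sqrt(2))^2) = sqrt(18 + 18) = sqrt(36) = 6
θ = arctan(b/a) = arctan(4.2426/4.2426) (quadrant-adjusted) = 45° = π/4
z = 6e^(i*π/4)


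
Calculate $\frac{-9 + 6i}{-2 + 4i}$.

Multiply numerator and denominator by conjugate (-2 - 4i):
= (-9 + 6i)(-2 - 4i) / ((-2)^2 + 4^2)
= (42 + 24i) / 20
Divide through by 2: (21 + 12i) / 10
= 21/10 + (6/5)i


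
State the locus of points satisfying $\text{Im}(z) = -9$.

Im(z) = y where z = x + yi; the equation y = -9 is satisfied by all points with that y-coordinate
Locus: Horizontal line y = -9


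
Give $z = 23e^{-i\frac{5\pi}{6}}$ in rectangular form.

a = r cos θ = 23 * -sqrt(3)/2 = -23*sqrt(3)/2
b = r sin θ = 23 * -1/2 = -23/2
z = -23*sqrt(3)/2 - (23/2)i


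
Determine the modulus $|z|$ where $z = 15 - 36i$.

|z| = sqrt(a^2 + b^2) = sqrt(15^2 + (-36)^2) = sqrt(1521) = 39


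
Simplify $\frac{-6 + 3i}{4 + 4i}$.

Multiply numerator and denominator by conjugate (4 - 4i):
= (-6 + 3i)(4 - 4i) / (4^2 + 4^2)
= (-12 + 36i) / 32
Divide through by 4: (-3 + 9i) / 8
= -3/8 + (9/8)i


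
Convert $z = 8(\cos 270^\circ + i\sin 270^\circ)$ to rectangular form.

a = r cos θ = 8 * 0 = 0
b = r sin θ = 8 * -1 = -8
z = -8i


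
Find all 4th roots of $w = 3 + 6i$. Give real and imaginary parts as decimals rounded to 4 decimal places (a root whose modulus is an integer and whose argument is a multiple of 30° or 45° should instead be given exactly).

|w| = sqrt(45) ≈ 6.708204, arg(w) ≈ 63.434949°
Root modulus = sqrt(45)^(1/4) ≈ 1.609354
Root arguments: θ_k = (arg(w) + 360°k)/4 for k = 0, 1, ..., 3
Compute each root as (root modulus)(cos θ_k + i sin θ_k) using full-precision intermediates, then round to 4 decimal places.
Roots: 1.5481 + 0.4398i, -0.4398 + 1.5481i, -1.5481 - 0.4398i, 0.4398 - 1.5481i


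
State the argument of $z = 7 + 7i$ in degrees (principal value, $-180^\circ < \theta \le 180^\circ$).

θ = arctan(b/a) = arctan(7/7) (quadrant-adjusted) = 45°


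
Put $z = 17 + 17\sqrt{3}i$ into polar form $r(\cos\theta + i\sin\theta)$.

r = |z| = sqrt(a^2 + b^2) = sqrt((17)^2 + (17*sqrt(3))^2) = sqrt(289 + 867) = sqrt(1156) = 34
θ = arctan(b/a) = arctan(29.4449/17) (quadrant-adjusted) = 60°
z = 34(cos 60° + i sin 60°)


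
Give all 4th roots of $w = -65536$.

|w| = 65536, arg(w) = 180°
Root modulus = 65536^(1/4) = 16
Root arguments: θ_k = (180° + 360°k)/4 for k = 0, 1, ..., 3
Roots: 8*sqrt(2) + 8*sqrt(2)i, -8*sqrt(2) + 8*sqrt(2)i, -8*sqrt(2) - 8*sqrt(2)i, 8*sqrt(2) - 8*sqrt(2)i


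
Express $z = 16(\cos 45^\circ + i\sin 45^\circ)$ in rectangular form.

a = r cos θ = 16 * sqrt(2)/2 = 8*sqrt(2)
b = r sin θ = 16 * sqrt(2)/2 = 8*sqrt(2)
z = 8*sqrt(2) + 8*sqrt(2)i


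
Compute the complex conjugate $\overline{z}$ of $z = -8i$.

If z = a + bi, then conjugate(z) = a - bi
conjugate(-8i) = 8i


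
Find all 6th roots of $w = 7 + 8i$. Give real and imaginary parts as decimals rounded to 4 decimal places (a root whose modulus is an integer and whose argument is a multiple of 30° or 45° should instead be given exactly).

|w| = sqrt(113) ≈ 10.630146, arg(w) ≈ 48.814075°
Root modulus = sqrt(113)^(1/6) ≈ 1.482825
Root arguments: θ_k = (arg(w) + 360°k)/6 for k = 0, 1, ..., 5
Compute each root as (root modulus)(cos θ_k + i sin θ_k) using full-precision intermediates, then round to 4 decimal places.
Roots: 1.4679 + 0.2098i, 0.5522 + 1.3762i, -0.9157 + 1.1663i, -1.4679 - 0.2098i, -0.5522 - 1.3762i, 0.9157 - 1.1663i


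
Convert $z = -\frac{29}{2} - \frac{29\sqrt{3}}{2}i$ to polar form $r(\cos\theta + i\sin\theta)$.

r = |z| = sqrt(a^2 + b^2) = sqrt((-29/2)^2 + (-29*sqrt(3)/2)^2) = sqrt(841/4 + 2523/4) = sqrt(841) = 29
θ = arctan(b/a) = arctan(-25.1147/-14.5) (quadrant-adjusted) = 240°
z = 29(cos 240° + i sin 240°)


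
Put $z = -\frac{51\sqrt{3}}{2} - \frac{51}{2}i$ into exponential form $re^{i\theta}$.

r = |z| = sqrt((-51*sqrt(3)/2)^2 + (-51/2)^2) = sqrt(7803/4 + 2601/4) = sqrt(2601) = 51
θ = arctan(b/a) = arctan(-25.5/-44.1673) (quadrant-adjusted) = 210° = 7π/6
z = 51e^(i*7π/6)


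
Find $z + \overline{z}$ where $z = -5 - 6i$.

z + conjugate(z) = (a + bi) + (a - bi) = 2a
= 2 * (-5) = -10


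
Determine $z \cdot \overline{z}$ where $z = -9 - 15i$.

z * conjugate(z) = |z|^2 = a^2 + b^2
= (-9)^2 + (-15)^2 = 306


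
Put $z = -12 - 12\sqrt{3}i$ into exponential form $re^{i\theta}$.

r = |z| = sqrt((-12)^2 + (-12*sqrt(3))^2) = sqrt(144 + 432) = sqrt(576) = 24
θ = arctan(b/a) = arctan(-20.7846/-12) (quadrant-adjusted) = -120° = -2π/3
z = 24e^(-i*2π/3)


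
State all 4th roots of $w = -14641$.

|w| = 14641, arg(w) = 180°
Root modulus = 14641^(1/4) = 11
Root arguments: θ_k = (180° + 360°k)/4 for k = 0, 1, ..., 3
Roots: 11*sqrt(2)/2 + (11*sqrt(2)/2)i, -11*sqrt(2)/2 + (11*sqrt(2)/2)i, -11*sqrt(2)/2 - (11*sqrt(2)/2)i, 11*sqrt(2)/2 - (11*sqrt(2)/2)i


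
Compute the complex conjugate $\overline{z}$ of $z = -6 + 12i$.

If z = a + bi, then conjugate(z) = a - bi
conjugate(-6 + 12i) = -6 - 12i


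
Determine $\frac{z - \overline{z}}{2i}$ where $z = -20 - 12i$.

z - conjugate(z) = 2bi
(z - conjugate(z))/(2i) = 2bi/(2i) = b = -12


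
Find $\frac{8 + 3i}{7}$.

Divisor is real, so divide each part by 7:
= 8/7 + (3/7)i


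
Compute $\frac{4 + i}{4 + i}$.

Multiply numerator and denominator by conjugate (4 - i):
= (4 + i)(4 - i) / (4^2 + 1^2)
= (17) / 17
= 1


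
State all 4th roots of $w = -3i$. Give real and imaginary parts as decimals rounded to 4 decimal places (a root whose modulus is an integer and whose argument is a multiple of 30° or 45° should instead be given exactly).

|w| = 3, arg(w) = 270°
Root modulus = 3^(1/4) ≈ 1.316074
Root arguments: θ_k = (270° + 360°k)/4 for k = 0, 1, ..., 3
Compute each root as (root modulus)(cos θ_k + i sin θ_k) using full-precision intermediates, then round to 4 decimal places.
Roots: 0.5036 + 1.2159i, -1.2159 + 0.5036i, -0.5036 - 1.2159i, 1.2159 - 0.5036i


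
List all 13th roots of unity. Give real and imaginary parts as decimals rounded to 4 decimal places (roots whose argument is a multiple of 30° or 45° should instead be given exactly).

ω_k = e^(2πik/13) = cos(2πk/13) + i sin(2πk/13) for k = 0, 1, ..., 12
Roots: 1, 0.8855 + 0.4647i, 0.5681 + 0.8230i, 0.1205 + 0.9927i, -0.3546 + 0.9350i, -0.7485 + 0.6631i, -0.9709 + 0.2393i, -0.9709 - 0.2393i, -0.7485 - 0.6631i, -0.3546 - 0.9350i, 0.1205 - 0.9927i, 0.5681 - 0.8230i, 0.8855 - 0.4647i


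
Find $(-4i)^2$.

(a + bi)^2 = a^2 - b^2 + 2abi
= 0^2 - (-4)^2 + 2*0*(-4)i
= -16


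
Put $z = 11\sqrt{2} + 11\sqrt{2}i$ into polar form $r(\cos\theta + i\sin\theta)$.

r = |z| = sqrt(a^2 + b^2) = sqrt((11*sqrt(2))^2 + (11*sqrt(2))^2) = sqrt(242 + 242) = sqrt(484) = 22
θ = arctan(b/a) = arctan(15.5563/15.5563) (quadrant-adjusted) = 45°
z = 22(cos 45° + i sin 45°)


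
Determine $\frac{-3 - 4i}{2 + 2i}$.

Multiply numerator and denominator by conjugate (2 - 2i):
= (-3 - 4i)(2 - 2i) / (2^2 + 2^2)
= (-14 - 2i) / 8
Divide through by 2: (-7 - i) / 4
= -7/4 - (1/4)i


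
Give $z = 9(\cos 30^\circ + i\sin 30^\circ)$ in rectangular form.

a = r cos θ = 9 * sqrt(3)/2 = 9*sqrt(3)/2
b = r sin θ = 9 * 1/2 = 9/2
z = 9*sqrt(3)/2 + (9/2)i


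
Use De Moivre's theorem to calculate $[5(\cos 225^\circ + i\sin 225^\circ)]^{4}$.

By De Moivre: z^n = r^n(cos(nθ) + i sin(nθ))
= 5^4(cos(4*225°) + i sin(4*225°))
= 625(cos 180° + i sin 180°)
= -625


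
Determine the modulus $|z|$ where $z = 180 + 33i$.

|z| = sqrt(a^2 + b^2) = sqrt(180^2 + 33^2) = sqrt(33489) = 183


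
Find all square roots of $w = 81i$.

|w| = 81, arg(w) = 90°
Root modulus = 81^(1/2) = 9
Root arguments: θ_k = (90° + 360°k)/2 for k = 0, 1, ..., 1
Roots: 9*sqrt(2)/2 + (9*sqrt(2)/2)i, -9*sqrt(2)/2 - (9*sqrt(2)/2)i


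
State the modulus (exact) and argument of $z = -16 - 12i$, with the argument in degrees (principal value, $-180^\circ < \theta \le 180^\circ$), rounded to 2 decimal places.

|z| = sqrt((-16)^2 + (-12)^2) = 20
arg(z) = arctan(b/a) = arctan(-12/-16) (quadrant-adjusted) = -143.13°


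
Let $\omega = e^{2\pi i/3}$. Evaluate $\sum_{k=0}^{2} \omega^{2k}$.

Let ζ = ω^2 = e^(2πi·2/3). Since 3 ∤ 2, ζ ≠ 1.
Sum = Σ_{k=0}^{2} ζ^k = (ζ^3 - 1)/(ζ - 1) = (ω^{2·3} - 1)/(ζ - 1) = (1 - 1)/(ζ - 1) = 0


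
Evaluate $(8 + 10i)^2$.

(a + bi)^2 = a^2 - b^2 + 2abi
= 8^2 - 10^2 + 2*8*10i
= -36 + 160i


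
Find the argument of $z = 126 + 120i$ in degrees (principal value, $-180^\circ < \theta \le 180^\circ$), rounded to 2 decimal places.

θ = arctan(b/a) = arctan(120/126) (quadrant-adjusted) = 43.60°


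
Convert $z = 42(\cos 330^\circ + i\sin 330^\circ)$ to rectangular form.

a = r cos θ = 42 * sqrt(3)/2 = 21*sqrt(3)
b = r sin θ = 42 * -1/2 = -21
z = 21*sqrt(3) - 21i


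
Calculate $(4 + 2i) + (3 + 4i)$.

(4 + 3) + (2 + 4)i = 7 + 6i


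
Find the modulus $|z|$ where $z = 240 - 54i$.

|z| = sqrt(a^2 + b^2) = sqrt(240^2 + (-54)^2) = sqrt(60516) = 246


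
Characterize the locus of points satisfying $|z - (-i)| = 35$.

|z - z0| = r describes a circle centered at z0 with radius r
Here z0 = -i and r = 35
Locus: Circle centered at (0, -1) with radius 35


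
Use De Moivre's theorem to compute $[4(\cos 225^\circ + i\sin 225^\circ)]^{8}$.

By De Moivre: z^n = r^n(cos(nθ) + i sin(nθ))
= 4^8(cos(8*225°) + i sin(8*225°))
= 65536(cos 0° + i sin 0°)
= 65536


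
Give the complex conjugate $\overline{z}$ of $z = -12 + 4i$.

If z = a + bi, then conjugate(z) = a - bi
conjugate(-12 + 4i) = -12 - 4i


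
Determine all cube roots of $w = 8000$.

|w| = 8000, arg(w) = 0°
Root modulus = 8000^(1/3) = 20
Root arguments: θ_k = (0° + 360°k)/3 for k = 0, 1, ..., 2
Roots: 20, -10 + 10*sqrt(3)i, -10 - 10*sqrt(3)i


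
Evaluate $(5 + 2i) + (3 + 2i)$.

(5 + 3) + (2 + 2)i = 8 + 4i


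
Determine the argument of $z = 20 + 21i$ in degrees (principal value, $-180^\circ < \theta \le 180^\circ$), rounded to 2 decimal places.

θ = arctan(b/a) = arctan(21/20) (quadrant-adjusted) = 46.40°


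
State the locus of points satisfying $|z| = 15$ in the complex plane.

|z| = 15 means sqrt(x^2 + y^2) = 15
This is a circle of radius 15 centered at the origin


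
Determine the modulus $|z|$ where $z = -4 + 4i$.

|z| = sqrt(a^2 + b^2) = sqrt((-4)^2 + 4^2) = sqrt(32) = sqrt(32)


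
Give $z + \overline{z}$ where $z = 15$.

z + conjugate(z) = (a + bi) + (a - bi) = 2a
= 2 * 15 = 30


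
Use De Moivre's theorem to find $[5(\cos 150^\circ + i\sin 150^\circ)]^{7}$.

By De Moivre: z^n = r^n(cos(nθ) + i sin(nθ))
= 5^7(cos(7*150°) + i sin(7*150°))
= 78125(cos 330° + i sin 330°)
= 78125*sqrt(3)/2 - (78125/2)i


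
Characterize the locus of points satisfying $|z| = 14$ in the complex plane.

|z| = 14 means sqrt(x^2 + y^2) = 14
This is a circle of radius 14 centered at the origin


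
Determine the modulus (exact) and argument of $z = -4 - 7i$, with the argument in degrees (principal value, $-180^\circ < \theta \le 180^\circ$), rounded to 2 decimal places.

|z| = sqrt((-4)^2 + (-7)^2) = sqrt(65)
arg(z) = arctan(b/a) = arctan(-7/-4) (quadrant-adjusted) = -119.74°


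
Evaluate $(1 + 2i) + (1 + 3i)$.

(1 + 1) + (2 + 3)i = 2 + 5i


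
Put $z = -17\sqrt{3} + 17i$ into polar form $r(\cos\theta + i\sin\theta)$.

r = |z| = sqrt(a^2 + b^2) = sqrt((-17*sqrt(3))^2 + (17)^2) = sqrt(867 + 289) = sqrt(1156) = 34
θ = arctan(b/a) = arctan(17/-29.4449) (quadrant-adjusted) = 150°
z = 34(cos 150° + i sin 150°)


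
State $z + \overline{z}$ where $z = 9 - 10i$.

z + conjugate(z) = (a + bi) + (a - bi) = 2a
= 2 * 9 = 18


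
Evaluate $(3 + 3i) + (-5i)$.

(3 + 0) + (3 + (-5))i = 3 - 2i


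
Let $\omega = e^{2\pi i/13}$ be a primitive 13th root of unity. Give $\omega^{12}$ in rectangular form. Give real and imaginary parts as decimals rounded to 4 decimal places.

ω^12 = e^(2πi·12/13) = e^(i·24π/13)
= cos(24π/13) + i sin(24π/13)
= 0.8855 - 0.4647i


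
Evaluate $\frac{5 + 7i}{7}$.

Divisor is real, so divide each part by 7:
= 5/7 + i


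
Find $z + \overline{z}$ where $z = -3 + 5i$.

z + conjugate(z) = (a + bi) + (a - bi) = 2a
= 2 * (-3) = -6


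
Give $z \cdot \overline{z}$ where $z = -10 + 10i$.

z * conjugate(z) = |z|^2 = a^2 + b^2
= (-10)^2 + 10^2 = 200


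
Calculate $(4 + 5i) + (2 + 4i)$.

(4 + 2) + (5 + 4)i = 6 + 9i


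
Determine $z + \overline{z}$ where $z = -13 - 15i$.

z + conjugate(z) = (a + bi) + (a - bi) = 2a
= 2 * (-13) = -26


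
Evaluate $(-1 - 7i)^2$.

(a + bi)^2 = a^2 - b^2 + 2abi
= (-1)^2 - (-7)^2 + 2*(-1)*(-7)i
= -48 + 14i


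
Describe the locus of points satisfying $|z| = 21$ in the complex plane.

|z| = 21 means sqrt(x^2 + y^2) = 21
This is a circle of radius 21 centered at the origin


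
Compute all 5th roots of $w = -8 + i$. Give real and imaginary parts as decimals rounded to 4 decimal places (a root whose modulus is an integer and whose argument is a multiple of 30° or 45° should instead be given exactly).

|w| = sqrt(65) ≈ 8.062258, arg(w) ≈ 172.874984°
Root modulus = sqrt(65)^(1/5) ≈ 1.518068
Root arguments: θ_k = (arg(w) + 360°k)/5 for k = 0, 1, ..., 4
Compute each root as (root modulus)(cos θ_k + i sin θ_k) using full-precision intermediates, then round to 4 decimal places.
Roots: 1.2500 + 0.8615i, -0.4331 + 1.4550i, -1.5176 + 0.0378i, -0.5049 - 1.4317i, 1.2056 - 0.9226i


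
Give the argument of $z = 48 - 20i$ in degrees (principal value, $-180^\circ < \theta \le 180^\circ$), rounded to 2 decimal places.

θ = arctan(b/a) = arctan(-20/48) (quadrant-adjusted) = -22.62°


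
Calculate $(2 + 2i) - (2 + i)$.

(2 - 2) + (2 - 1)i = i


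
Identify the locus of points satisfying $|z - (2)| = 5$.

|z - z0| = r describes a circle centered at z0 with radius r
Here z0 = 2 and r = 5
Locus: Circle centered at (2, 0) with radius 5


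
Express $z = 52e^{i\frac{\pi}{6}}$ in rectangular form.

a = r cos θ = 52 * sqrt(3)/2 = 26*sqrt(3)
b = r sin θ = 52 * 1/2 = 26
z = 26*sqrt(3) + 26i


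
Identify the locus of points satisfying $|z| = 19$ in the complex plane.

|z| = 19 means sqrt(x^2 + y^2) = 19
This is a circle of radius 19 centered at the origin


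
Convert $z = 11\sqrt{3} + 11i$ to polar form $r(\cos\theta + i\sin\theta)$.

r = |z| = sqrt(a^2 + b^2) = sqrt((11*sqrt(3))^2 + (11)^2) = sqrt(363 + 121) = sqrt(484) = 22
θ = arctan(b/a) = arctan(11/19.0526) (quadrant-adjusted) = 30°
z = 22(cos 30° + i sin 30°)


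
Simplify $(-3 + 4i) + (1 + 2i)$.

(-3 + 1) + (4 + 2)i = -2 + 6i


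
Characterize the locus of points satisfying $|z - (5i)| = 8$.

|z - z0| = r describes a circle centered at z0 with radius r
Here z0 = 5i and r = 8
Locus: Circle centered at (0, 5) with radius 8


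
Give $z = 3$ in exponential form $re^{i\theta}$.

r = |z| = sqrt((3)^2 + (0)^2) = sqrt(9 + 0) = sqrt(9) = 3
b = 0 and a > 0, so z lies on the positive real axis: θ = 0
z = 3e^(i*0) = 3


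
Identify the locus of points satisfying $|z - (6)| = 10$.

|z - z0| = r describes a circle centered at z0 with radius r
Here z0 = 6 and r = 10
Locus: Circle centered at (6, 0) with radius 10


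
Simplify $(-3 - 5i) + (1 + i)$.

(-3 + 1) + (-5 + 1)i = -2 - 4i


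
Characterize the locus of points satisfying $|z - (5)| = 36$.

|z - z0| = r describes a circle centered at z0 with radius r
Here z0 = 5 and r = 36
Locus: Circle centered at (5, 0) with radius 36


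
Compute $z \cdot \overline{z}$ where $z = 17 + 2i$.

z * conjugate(z) = |z|^2 = a^2 + b^2
= 17^2 + 2^2 = 293


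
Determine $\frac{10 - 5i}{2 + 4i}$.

Multiply numerator and denominator by conjugate (2 - 4i):
= (10 - 5i)(2 - 4i) / (2^2 + 4^2)
= (-50i) / 20
Divide through by 10: (-5i) / 2
= 0 - (5/2)i


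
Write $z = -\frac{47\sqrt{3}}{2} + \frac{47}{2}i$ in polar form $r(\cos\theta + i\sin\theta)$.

r = |z| = sqrt(a^2 + b^2) = sqrt((-47*sqrt(3)/2)^2 + (47/2)^2) = sqrt(6627/4 + 2209/4) = sqrt(2209) = 47
θ = arctan(b/a) = arctan(23.5/-40.7032) (quadrant-adjusted) = 150°
z = 47(cos 150° + i sin 150°)


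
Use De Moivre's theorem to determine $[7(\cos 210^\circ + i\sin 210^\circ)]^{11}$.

By De Moivre: z^n = r^n(cos(nθ) + i sin(nθ))
= 7^11(cos(11*210°) + i sin(11*210°))
= 1977326743(cos 150° + i sin 150°)
= -1977326743*sqrt(3)/2 + (1977326743/2)i


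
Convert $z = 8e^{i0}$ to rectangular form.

a = r cos θ = 8 * 1 = 8
b = r sin θ = 8 * 0 = 0
z = 8


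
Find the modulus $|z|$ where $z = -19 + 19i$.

|z| = sqrt(a^2 + b^2) = sqrt((-19)^2 + 19^2) = sqrt(722) = sqrt(722)


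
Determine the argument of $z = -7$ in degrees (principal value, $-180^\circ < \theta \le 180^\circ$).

b = 0 and a < 0, so z lies on the negative real axis: θ = 180°


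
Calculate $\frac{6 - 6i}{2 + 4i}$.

Multiply numerator and denominator by conjugate (2 - 4i):
= (6 - 6i)(2 - 4i) / (2^2 + 4^2)
= (-12 - 36i) / 20
Divide through by 4: (-3 - 9i) / 5
= -3/5 - (9/5)i


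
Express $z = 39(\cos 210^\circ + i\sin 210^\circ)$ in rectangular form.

a = r cos θ = 39 * -sqrt(3)/2 = -39*sqrt(3)/2
b = r sin θ = 39 * -1/2 = -39/2
z = -39*sqrt(3)/2 - (39/2)i


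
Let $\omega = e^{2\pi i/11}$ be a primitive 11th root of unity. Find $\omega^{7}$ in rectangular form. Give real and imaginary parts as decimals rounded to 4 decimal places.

ω^7 = e^(2πi·7/11) = e^(i·14π/11)
= cos(14π/11) + i sin(14π/11)
= -0.6549 - 0.7557i


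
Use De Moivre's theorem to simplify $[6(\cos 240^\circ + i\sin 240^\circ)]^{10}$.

By De Moivre: z^n = r^n(cos(nθ) + i sin(nθ))
= 6^10(cos(10*240°) + i sin(10*240°))
= 60466176(cos 240° + i sin 240°)
= -30233088 - 30233088*sqrt(3)i


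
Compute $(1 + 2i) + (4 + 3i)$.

(1 + 4) + (2 + 3)i = 5 + 5i


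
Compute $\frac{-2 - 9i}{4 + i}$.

Multiply numerator and denominator by conjugate (4 - i):
= (-2 - 9i)(4 - i) / (4^2 + 1^2)
= (-17 - 34i) / 17
= -1 - 2i


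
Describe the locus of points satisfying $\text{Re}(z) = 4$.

Re(z) = x where z = x + yi; the equation x = 4 is satisfied by all points with that x-coordinate
Locus: Vertical line x = 4


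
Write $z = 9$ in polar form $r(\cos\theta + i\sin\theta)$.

r = |z| = sqrt(a^2 + b^2) = sqrt((9)^2 + (0)^2) = sqrt(81 + 0) = sqrt(81) = 9
b = 0 and a > 0, so z lies on the positive real axis: θ = 0°
z = 9(cos 0° + i sin 0°)


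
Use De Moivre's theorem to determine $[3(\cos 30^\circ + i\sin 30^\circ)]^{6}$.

By De Moivre: z^n = r^n(cos(nθ) + i sin(nθ))
= 3^6(cos(6*30°) + i sin(6*30°))
= 729(cos 180° + i sin 180°)
= -729


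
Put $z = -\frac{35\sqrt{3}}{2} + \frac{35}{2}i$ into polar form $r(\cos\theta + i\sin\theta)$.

r = |z| = sqrt(a^2 + b^2) = sqrt((-35*sqrt(3)/2)^2 + (35/2)^2) = sqrt(3675/4 + 1225/4) = sqrt(1225) = 35
θ = arctan(b/a) = arctan(17.5/-30.3109) (quadrant-adjusted) = 150°
z = 35(cos 150° + i sin 150°)


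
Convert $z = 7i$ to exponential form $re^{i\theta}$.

r = |z| = sqrt((0)^2 + (7)^2) = sqrt(0 + 49) = sqrt(49) = 7
a = 0 and b > 0, so z lies on the positive imaginary axis: θ = 90° = π/2
z = 7e^(i*π/2)


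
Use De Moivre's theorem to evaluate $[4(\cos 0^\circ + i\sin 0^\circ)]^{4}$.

By De Moivre: z^n = r^n(cos(nθ) + i sin(nθ))
= 4^4(cos(4*0°) + i sin(4*0°))
= 256(cos 0° + i sin 0°)
= 256


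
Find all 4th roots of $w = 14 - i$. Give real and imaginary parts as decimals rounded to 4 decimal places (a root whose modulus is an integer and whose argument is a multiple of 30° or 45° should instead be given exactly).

|w| = sqrt(197) ≈ 14.035669, arg(w) ≈ 355.914383°
Root modulus = sqrt(197)^(1/4) ≈ 1.935567
Root arguments: θ_k = (arg(w) + 360°k)/4 for k = 0, 1, ..., 3
Compute each root as (root modulus)(cos θ_k + i sin θ_k) using full-precision intermediates, then round to 4 decimal places.
Roots: 0.0345 + 1.9353i, -1.9353 + 0.0345i, -0.0345 - 1.9353i, 1.9353 - 0.0345i


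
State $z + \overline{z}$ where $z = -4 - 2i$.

z + conjugate(z) = (a + bi) + (a - bi) = 2a
= 2 * (-4) = -8


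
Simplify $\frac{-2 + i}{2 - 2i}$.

Multiply numerator and denominator by conjugate (2 + 2i):
= (-2 + i)(2 + 2i) / (2^2 + (-2)^2)
= (-6 - 2i) / 8
Divide through by 2: (-3 - i) / 4
= -3/4 - (1/4)i


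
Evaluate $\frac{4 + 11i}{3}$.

Divisor is real, so divide each part by 3:
= 4/3 + (11/3)i


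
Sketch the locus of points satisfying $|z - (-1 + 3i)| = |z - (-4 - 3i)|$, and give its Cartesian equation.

|z - z1| = |z - z2| means z is equidistant from z1 and z2,
i.e. the perpendicular bisector of the segment from (-1, 3) to (-4, -3) (midpoint (-5/2, 0)).
With z = x + yi, square both sides:
(x - (-1))^2 + (y - 3)^2 = (x - (-4))^2 + (y - (-3))^2
The x^2 and y^2 terms cancel: -6x + (-12)y = 25 - 10 = 15
Simplify: 2x + 4y = -5
Locus: Perpendicular bisector of the segment from (-1, 3) to (-4, -3): the line 2x + 4y = -5


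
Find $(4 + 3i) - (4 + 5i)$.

(4 - 4) + (3 - 5)i = -2i


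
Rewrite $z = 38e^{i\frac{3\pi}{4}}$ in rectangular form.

a = r cos θ = 38 * -sqrt(2)/2 = -19*sqrt(2)
b = r sin θ = 38 * sqrt(2)/2 = 19*sqrt(2)
z = -19*sqrt(2) + 19*sqrt(2)i


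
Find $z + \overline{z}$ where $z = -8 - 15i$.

z + conjugate(z) = (a + bi) + (a - bi) = 2a
= 2 * (-8) = -16


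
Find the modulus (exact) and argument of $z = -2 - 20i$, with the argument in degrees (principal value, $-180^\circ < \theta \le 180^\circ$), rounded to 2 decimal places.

|z| = sqrt((-2)^2 + (-20)^2) = sqrt(404)
arg(z) = arctan(b/a) = arctan(-20/-2) (quadrant-adjusted) = -95.71°


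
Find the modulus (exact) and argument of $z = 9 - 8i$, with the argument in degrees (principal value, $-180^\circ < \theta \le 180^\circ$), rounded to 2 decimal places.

|z| = sqrt(9^2 + (-8)^2) = sqrt(145)
arg(z) = arctan(b/a) = arctan(-8/9) (quadrant-adjusted) = -41.63°


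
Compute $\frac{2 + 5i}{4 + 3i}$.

Multiply numerator and denominator by conjugate (4 - 3i):
= (2 + 5i)(4 - 3i) / (4^2 + 3^2)
= (23 + 14i) / 25
= 23/25 + (14/25)i


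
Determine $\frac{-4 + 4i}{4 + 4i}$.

Multiply numerator and denominator by conjugate (4 - 4i):
= (-4 + 4i)(4 - 4i) / (4^2 + 4^2)
= (32i) / 32
= i


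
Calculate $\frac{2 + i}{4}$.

Divisor is real, so divide each part by 4:
= 1/2 + (1/4)i


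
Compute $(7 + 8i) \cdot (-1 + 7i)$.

(a1*a2 - b1*b2) + (a1*b2 + b1*a2)i
= (-7 - 56) + (49 + (-8))i
= -63 + 41i


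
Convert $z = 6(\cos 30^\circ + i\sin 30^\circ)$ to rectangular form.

a = r cos θ = 6 * sqrt(3)/2 = 3*sqrt(3)
b = r sin θ = 6 * 1/2 = 3
z = 3*sqrt(3) + 3i


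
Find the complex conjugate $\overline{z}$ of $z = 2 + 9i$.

If z = a + bi, then conjugate(z) = a - bi
conjugate(2 + 9i) = 2 - 9i


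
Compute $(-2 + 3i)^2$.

(a + bi)^2 = a^2 - b^2 + 2abi
= (-2)^2 - 3^2 + 2*(-2)*3i
= -5 - 12i


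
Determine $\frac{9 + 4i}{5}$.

Divisor is real, so divide each part by 5:
= 9/5 + (4/5)i


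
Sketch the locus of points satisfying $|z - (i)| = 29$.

|z - z0| = r describes a circle centered at z0 with radius r
Here z0 = i and r = 29
Locus: Circle centered at (0, 1) with radius 29


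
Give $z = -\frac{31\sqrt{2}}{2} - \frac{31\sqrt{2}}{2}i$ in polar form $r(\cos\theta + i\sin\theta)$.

r = |z| = sqrt(a^2 + b^2) = sqrt((-31*sqrt(2)/2)^2 + (-31*sqrt(2)/2)^2) = sqrt(961/2 + 961/2) = sqrt(961) = 31
θ = arctan(b/a) = arctan(-21.9203/-21.9203) (quadrant-adjusted) = 225°
z = 31(cos 225° + i sin 225°)


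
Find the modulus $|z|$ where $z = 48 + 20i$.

|z| = sqrt(a^2 + b^2) = sqrt(48^2 + 20^2) = sqrt(2704) = 52


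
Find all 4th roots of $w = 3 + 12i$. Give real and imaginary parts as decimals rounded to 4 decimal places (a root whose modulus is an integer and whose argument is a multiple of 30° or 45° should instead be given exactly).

|w| = sqrt(153) ≈ 12.369317, arg(w) ≈ 75.963757°
Root modulus = sqrt(153)^(1/4) ≈ 1.875368
Root arguments: θ_k = (arg(w) + 360°k)/4 for k = 0, 1, ..., 3
Compute each root as (root modulus)(cos θ_k + i sin θ_k) using full-precision intermediates, then round to 4 decimal places.
Roots: 1.7733 + 0.6103i, -0.6103 + 1.7733i, -1.7733 - 0.6103i, 0.6103 - 1.7733i


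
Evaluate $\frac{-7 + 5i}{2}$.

Divisor is real, so divide each part by 2:
= -7/2 + (5/2)i


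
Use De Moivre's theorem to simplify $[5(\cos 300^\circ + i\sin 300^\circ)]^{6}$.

By De Moivre: z^n = r^n(cos(nθ) + i sin(nθ))
= 5^6(cos(6*300°) + i sin(6*300°))
= 15625(cos 0° + i sin 0°)
= 15625


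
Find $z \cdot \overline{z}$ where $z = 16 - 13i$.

z * conjugate(z) = |z|^2 = a^2 + b^2
= 16^2 + (-13)^2 = 425


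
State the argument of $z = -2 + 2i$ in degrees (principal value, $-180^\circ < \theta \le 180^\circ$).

θ = arctan(b/a) = arctan(2/-2) (quadrant-adjusted) = 135°


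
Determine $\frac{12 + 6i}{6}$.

Divisor is real, so divide each part by 6:
= 2 + i


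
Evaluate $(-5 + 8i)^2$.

(a + bi)^2 = a^2 - b^2 + 2abi
= (-5)^2 - 8^2 + 2*(-5)*8i
= -39 - 80i


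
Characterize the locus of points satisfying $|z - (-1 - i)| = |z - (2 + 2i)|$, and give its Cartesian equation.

|z - z1| = |z - z2| means z is equidistant from z1 and z2,
i.e. the perpendicular bisector of the segment from (-1, -1) to (2, 2) (midpoint (1/2, 1/2)).
With z = x + yi, square both sides:
(x - (-1))^2 + (y - (-1))^2 = (x - 2)^2 + (y - 2)^2
The x^2 and y^2 terms cancel: 6x + 6y = 8 - 2 = 6
Simplify: x + y = 1
Locus: Perpendicular bisector of the segment from (-1, -1) to (2, 2): the line x + y = 1


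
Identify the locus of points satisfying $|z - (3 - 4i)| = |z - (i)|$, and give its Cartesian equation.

|z - z1| = |z - z2| means z is equidistant from z1 and z2,
i.e. the perpendicular bisector of the segment from (3, -4) to (0, 1) (midpoint (3/2, -3/2)).
With z = x + yi, square both sides:
(x - 3)^2 + (y - (-4))^2 = (x - 0)^2 + (y - 1)^2
The x^2 and y^2 terms cancel: -6x + 10y = 1 - 25 = -24
Simplify: 3x - 5y = 12
Locus: Perpendicular bisector of the segment from (3, -4) to (0, 1): the line 3x - 5y = 12


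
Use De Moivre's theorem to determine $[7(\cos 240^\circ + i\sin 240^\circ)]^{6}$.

By De Moivre: z^n = r^n(cos(nθ) + i sin(nθ))
= 7^6(cos(6*240°) + i sin(6*240°))
= 117649(cos 0° + i sin 0°)
= 117649


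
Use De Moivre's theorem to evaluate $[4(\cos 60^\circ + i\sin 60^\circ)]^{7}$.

By De Moivre: z^n = r^n(cos(nθ) + i sin(nθ))
= 4^7(cos(7*60°) + i sin(7*60°))
= 16384(cos 60° + i sin 60°)
= 8192 + 8192*sqrt(3)i


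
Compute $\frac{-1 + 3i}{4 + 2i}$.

Multiply numerator and denominator by conjugate (4 - 2i):
= (-1 + 3i)(4 - 2i) / (4^2 + 2^2)
= (2 + 14i) / 20
Divide through by 2: (1 + 7i) / 10
= 1/10 + (7/10)i


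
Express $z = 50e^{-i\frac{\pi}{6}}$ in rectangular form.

a = r cos θ = 50 * sqrt(3)/2 = 25*sqrt(3)
b = r sin θ = 50 * -1/2 = -25
z = 25*sqrt(3) - 25i
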